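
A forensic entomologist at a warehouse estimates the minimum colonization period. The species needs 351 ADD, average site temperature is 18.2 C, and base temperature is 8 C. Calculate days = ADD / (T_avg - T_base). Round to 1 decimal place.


Insect development time:
Effective temperature = avg_temp - T_base = 18.2 - 8 = 10.2 C
Days = ADD / effective_temp = 351 / 10.2 = 34.4 days

34.4


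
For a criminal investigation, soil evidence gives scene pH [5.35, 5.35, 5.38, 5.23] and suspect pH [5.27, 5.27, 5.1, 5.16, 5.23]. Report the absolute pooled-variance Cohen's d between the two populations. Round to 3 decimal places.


Pooled-variance Cohen's d for soil pH comparison:
Scene mean = 21.31 / 4 = 5.3275
Suspect mean = 26.03 / 5 = 5.206
Scene sample variance s_s^2 = 0.004425
Suspect sample variance s_c^2 = 0.00553
Pooled variance = ((n_s-1)*s_s^2 + (n_c-1)*s_c^2) / (n_s + n_c - 2) = 0.005056
Pooled SD = sqrt(0.005056) = 0.071106
Mean difference = 0.1215
|d| = |0.1215| / 0.071106 = 1.709

1.709


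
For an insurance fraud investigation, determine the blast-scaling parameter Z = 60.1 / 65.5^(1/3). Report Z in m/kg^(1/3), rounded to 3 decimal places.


Scaled distance calculation:
W^(1/3) = 65.5^(1/3) = 4.031009
Z = R / W^(1/3) = 60.1 / 4.031009
Z = 14.909 m/kg^(1/3)

14.909


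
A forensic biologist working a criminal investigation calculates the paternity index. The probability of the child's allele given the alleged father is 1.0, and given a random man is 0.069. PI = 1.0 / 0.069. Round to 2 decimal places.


Paternity Index calculation:
PI = P(allele|father) / P(allele|random)
PI = 1.0 / 0.069
PI = 14.49

14.49


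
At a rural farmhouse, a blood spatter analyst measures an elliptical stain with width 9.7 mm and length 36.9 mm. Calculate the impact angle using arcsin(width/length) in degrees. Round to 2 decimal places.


Blood spatter impact angle calculation:
width / length = 9.7 / 36.9 = 0.262873
angle = arcsin(0.262873)
angle = 15.24 degrees

15.24


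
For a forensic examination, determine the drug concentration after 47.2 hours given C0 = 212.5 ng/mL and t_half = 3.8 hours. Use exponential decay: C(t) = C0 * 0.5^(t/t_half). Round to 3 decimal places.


Drug concentration decay:
Number of half-lives = t / t_half = 47.2 / 3.8 = 12.421053
Decay factor = 0.5^12.421053 = 0.00018234
C(t) = 212.5 * 0.00018234 = 0.039 ng/mL

0.039


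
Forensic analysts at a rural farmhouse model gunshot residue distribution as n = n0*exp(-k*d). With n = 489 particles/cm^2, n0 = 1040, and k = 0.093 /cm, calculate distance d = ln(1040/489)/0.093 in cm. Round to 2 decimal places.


GSR distance calculation:
n0/n = 1040 / 489 = 2.126789
ln(n0/n) = 0.754613
d = 0.754613 / 0.093 = 8.11 cm

8.11


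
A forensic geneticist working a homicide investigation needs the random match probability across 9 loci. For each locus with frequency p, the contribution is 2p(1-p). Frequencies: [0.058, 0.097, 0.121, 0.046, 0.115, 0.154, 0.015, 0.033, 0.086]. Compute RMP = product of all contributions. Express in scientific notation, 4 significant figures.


Computing RMP for 9 loci:
Locus 1: 2 * 0.058 * 0.942 = 0.109272
Locus 2: 2 * 0.097 * 0.903 = 0.175182
Locus 3: 2 * 0.121 * 0.879 = 0.212718
Locus 4: 2 * 0.046 * 0.954 = 0.087768
Locus 5: 2 * 0.115 * 0.885 = 0.20355
Locus 6: 2 * 0.154 * 0.846 = 0.260568
Locus 7: 2 * 0.015 * 0.985 = 0.02955
Locus 8: 2 * 0.033 * 0.967 = 0.063822
Locus 9: 2 * 0.086 * 0.914 = 0.157208
RMP = 5.620e-09

5.620e-09


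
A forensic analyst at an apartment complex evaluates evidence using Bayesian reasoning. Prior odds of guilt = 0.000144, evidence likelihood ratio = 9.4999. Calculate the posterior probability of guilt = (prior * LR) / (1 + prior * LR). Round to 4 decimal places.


Bayesian evidence evaluation:
Posterior odds = prior_odds * LR = 0.000144 * 9.4999 = 0.001367986
Posterior probability = posterior_odds / (1 + posterior_odds)
= 0.001367986 / (1 + 0.001367986)
= 0.001367986 / 1.001367986
= 0.0014

0.0014


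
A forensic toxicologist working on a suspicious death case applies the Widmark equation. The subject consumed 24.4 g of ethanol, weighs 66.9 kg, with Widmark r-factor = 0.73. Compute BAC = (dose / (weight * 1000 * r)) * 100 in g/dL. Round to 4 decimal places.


Applying the Widmark formula:
BAC = (dose_g / (body_wt * 1000 * r)) * 100
Denominator = 66.9 * 1000 * 0.73 = 48837
BAC = (24.4 / 48837) * 100
BAC = 0.0500 g/dL

0.0500


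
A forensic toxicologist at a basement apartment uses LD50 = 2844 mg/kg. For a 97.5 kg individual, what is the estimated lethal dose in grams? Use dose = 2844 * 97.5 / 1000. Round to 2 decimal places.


Lethal dose calculation:
Lethal dose = LD50 * body_weight / 1000
= 2844 * 97.5 / 1000
= 277290 / 1000
= 277.29 g

277.29


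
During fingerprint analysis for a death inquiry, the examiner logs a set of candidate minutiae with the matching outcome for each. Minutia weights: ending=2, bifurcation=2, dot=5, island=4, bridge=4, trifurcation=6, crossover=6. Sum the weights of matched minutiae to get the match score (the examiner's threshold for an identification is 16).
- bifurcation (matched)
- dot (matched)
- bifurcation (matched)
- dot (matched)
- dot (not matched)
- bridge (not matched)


Weighted minutiae match score:
  bifurcation: matched, +2 (running total 2)
  dot: matched, +5 (running total 7)
  bifurcation: matched, +2 (running total 9)
  dot: matched, +5 (running total 14)
  dot: not matched, +0
  bridge: not matched, +0
Total score = 14
Threshold = 16; verdict = inconclusive

14


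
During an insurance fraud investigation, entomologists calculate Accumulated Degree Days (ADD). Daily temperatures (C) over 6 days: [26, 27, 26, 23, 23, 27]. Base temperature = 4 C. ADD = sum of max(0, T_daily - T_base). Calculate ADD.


Computing ADD day by day:
Day 1: max(0, 26 - 4) = 22
Day 2: max(0, 27 - 4) = 23
Day 3: max(0, 26 - 4) = 22
Day 4: max(0, 23 - 4) = 19
Day 5: max(0, 23 - 4) = 19
Day 6: max(0, 27 - 4) = 23
Total ADD = 128

128


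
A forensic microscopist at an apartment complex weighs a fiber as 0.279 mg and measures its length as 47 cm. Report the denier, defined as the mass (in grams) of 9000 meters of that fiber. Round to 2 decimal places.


Denier calculation:
Mass in grams = 0.279 mg / 1000 = 0.000279 g
Length in meters = 47 cm / 100 = 0.47 m
Linear density = mass / length = 0.000279 / 0.47 = 0.00059362 g/m
Denier = (g/m) * 9000 = 0.00059362 * 9000 = 5.34

5.34


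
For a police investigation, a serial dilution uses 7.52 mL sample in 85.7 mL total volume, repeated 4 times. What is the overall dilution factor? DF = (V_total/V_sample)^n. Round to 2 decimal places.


Dilution factor calculation:
Single dilution = V_total / V_sample = 85.7 / 7.52 ≈ 11.396277
Number of dilutions = 4
Total DF = (85.7 / 7.52)^4 (full precision, rounded at the end) = 16867.55

16867.55


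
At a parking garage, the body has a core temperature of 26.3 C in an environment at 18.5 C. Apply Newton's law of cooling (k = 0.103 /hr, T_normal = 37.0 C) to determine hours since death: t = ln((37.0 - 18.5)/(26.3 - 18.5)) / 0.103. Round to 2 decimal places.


Using Newton's law of cooling:
t = ln((T_normal - T_ambient) / (T_body - T_ambient)) / k
T_normal - T_ambient = 18.5
T_body - T_ambient = 7.8
Ratio = 2.371795
ln(ratio) = 0.863647
t = 0.863647 / 0.103 = 8.38 hours

8.38


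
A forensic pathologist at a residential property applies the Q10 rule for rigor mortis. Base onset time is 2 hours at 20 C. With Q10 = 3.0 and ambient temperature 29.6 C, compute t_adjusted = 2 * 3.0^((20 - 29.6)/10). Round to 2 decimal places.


Rigor mortis time adjustment:
Exponent = (T_ref - T_actual) / 10 = (20 - 29.6) / 10 = -0.96
Q10 factor = 3.0^-0.96 = 0.34831
t_adjusted = 2 * 0.34831 = 0.70 hours

0.70


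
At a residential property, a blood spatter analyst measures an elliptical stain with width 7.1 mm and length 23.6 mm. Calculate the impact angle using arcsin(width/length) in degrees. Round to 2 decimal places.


Blood spatter impact angle calculation:
width / length = 7.1 / 23.6 = 0.300847
angle = arcsin(0.300847)
angle = 17.51 degrees

17.51


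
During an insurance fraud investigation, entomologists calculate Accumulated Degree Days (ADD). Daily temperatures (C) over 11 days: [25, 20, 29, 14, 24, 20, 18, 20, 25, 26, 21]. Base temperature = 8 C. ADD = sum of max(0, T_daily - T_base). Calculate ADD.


Computing ADD day by day:
Day 1: max(0, 25 - 8) = 17
Day 2: max(0, 20 - 8) = 12
Day 3: max(0, 29 - 8) = 21
Day 4: max(0, 14 - 8) = 6
Day 5: max(0, 24 - 8) = 16
Day 6: max(0, 20 - 8) = 12
Day 7: max(0, 18 - 8) = 10
Day 8: max(0, 20 - 8) = 12
Day 9: max(0, 25 - 8) = 17
Day 10: max(0, 26 - 8) = 18
Day 11: max(0, 21 - 8) = 13
Total ADD = 154

154


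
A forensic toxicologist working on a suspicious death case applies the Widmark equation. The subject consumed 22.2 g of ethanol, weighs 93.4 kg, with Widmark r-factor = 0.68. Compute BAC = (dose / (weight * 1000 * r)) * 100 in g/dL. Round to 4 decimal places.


Applying the Widmark formula:
BAC = (dose_g / (body_wt * 1000 * r)) * 100
Denominator = 93.4 * 1000 * 0.68 = 63512
BAC = (22.2 / 63512) * 100
BAC = 0.0350 g/dL

0.0350


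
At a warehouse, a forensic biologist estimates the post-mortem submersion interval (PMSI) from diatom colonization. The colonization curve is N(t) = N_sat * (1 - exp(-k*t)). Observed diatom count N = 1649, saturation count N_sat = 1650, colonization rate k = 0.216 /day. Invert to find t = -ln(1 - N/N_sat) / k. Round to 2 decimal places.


PMSI from diatom colonization curve:
N / N_sat = 1649 / 1650 = 0.999394
1 - N/N_sat = 0.000606
ln(1 - N/N_sat) = -7.408631
t = -ln(1 - N/N_sat) / k = -(-7.408631) / 0.216 = 34.30 days

34.30


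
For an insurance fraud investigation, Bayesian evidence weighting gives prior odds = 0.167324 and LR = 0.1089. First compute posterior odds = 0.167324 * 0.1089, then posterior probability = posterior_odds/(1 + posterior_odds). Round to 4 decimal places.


Bayesian evidence evaluation:
Posterior odds = prior_odds * LR = 0.167324 * 0.1089 = 0.01822158
Posterior probability = posterior_odds / (1 + posterior_odds)
= 0.01822158 / (1 + 0.01822158)
= 0.01822158 / 1.01822158
= 0.0179

0.0179


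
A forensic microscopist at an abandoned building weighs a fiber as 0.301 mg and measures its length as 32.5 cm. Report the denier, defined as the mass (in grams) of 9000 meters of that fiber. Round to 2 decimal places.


Denier calculation:
Mass in grams = 0.301 mg / 1000 = 0.000301 g
Length in meters = 32.5 cm / 100 = 0.325 m
Linear density = mass / length = 0.000301 / 0.325 = 0.00092615 g/m
Denier = (g/m) * 9000 = 0.00092615 * 9000 = 8.34

8.34


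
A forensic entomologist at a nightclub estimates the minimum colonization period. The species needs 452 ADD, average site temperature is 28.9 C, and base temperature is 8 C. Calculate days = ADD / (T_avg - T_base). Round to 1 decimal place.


Insect development time:
Effective temperature = avg_temp - T_base = 28.9 - 8 = 20.9 C
Days = ADD / effective_temp = 452 / 20.9 = 21.6 days

21.6


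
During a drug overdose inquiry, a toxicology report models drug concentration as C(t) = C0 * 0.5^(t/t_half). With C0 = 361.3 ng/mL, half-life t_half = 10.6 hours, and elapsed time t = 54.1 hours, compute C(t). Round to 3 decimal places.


Drug concentration decay:
Number of half-lives = t / t_half = 54.1 / 10.6 = 5.103774
Decay factor = 0.5^5.103774 = 0.02908111
C(t) = 361.3 * 0.02908111 = 10.507 ng/mL

10.507


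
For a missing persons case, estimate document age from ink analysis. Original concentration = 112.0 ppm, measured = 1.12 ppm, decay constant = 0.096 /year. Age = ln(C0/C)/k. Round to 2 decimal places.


Document age estimation:
C0/C = 112.0 / 1.12 = 100
ln(C0/C) = 4.60517
t = 4.60517 / 0.096 = 47.97 years

47.97


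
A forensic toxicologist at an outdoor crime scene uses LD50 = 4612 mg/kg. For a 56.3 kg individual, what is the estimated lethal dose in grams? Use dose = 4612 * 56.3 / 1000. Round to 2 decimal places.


Lethal dose calculation:
Lethal dose = LD50 * body_weight / 1000
= 4612 * 56.3 / 1000
= 259655.6 / 1000
= 259.66 g

259.66


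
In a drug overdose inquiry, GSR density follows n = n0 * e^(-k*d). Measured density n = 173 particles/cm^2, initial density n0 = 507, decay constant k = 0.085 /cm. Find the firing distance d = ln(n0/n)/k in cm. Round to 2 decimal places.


GSR distance calculation:
n0/n = 507 / 173 = 2.930636
ln(n0/n) = 1.075219
d = 1.075219 / 0.085 = 12.65 cm

12.65


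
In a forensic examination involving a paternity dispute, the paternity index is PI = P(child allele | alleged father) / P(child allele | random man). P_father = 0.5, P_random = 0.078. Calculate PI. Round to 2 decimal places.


Paternity Index calculation:
PI = P(allele|father) / P(allele|random)
PI = 0.5 / 0.078
PI = 6.41

6.41


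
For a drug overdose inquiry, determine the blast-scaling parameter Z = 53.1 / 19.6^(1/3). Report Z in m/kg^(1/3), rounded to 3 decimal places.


Scaled distance calculation:
W^(1/3) = 19.6^(1/3) = 2.696199
Z = R / W^(1/3) = 53.1 / 2.696199
Z = 19.694 m/kg^(1/3)

19.694


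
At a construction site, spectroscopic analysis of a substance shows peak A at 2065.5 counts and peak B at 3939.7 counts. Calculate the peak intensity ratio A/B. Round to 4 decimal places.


Spectral peak ratio:
Peak A = 2065.5 counts
Peak B = 3939.7 counts
Ratio = 2065.5 / 3939.7 = 0.5243

0.5243


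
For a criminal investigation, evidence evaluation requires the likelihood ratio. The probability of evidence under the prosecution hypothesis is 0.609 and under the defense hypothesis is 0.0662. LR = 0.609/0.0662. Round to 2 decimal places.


Likelihood ratio calculation:
LR = P(E|Hp) / P(E|Hd)
LR = 0.609 / 0.0662
LR = 9.20

9.20


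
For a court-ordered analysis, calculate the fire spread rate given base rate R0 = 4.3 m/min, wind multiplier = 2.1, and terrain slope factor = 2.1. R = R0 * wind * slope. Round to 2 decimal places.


Fire spread rate calculation:
R = R0 * wind_factor * slope_factor
= 4.3 * 2.1 * 2.1
= 9.03 * 2.1
= 18.96 m/min

18.96


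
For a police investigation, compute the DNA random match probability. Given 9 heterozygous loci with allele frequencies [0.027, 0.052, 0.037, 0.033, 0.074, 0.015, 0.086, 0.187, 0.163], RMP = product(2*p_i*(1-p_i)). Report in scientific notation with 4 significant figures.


Computing RMP for 9 loci:
Locus 1: 2 * 0.027 * 0.973 = 0.052542
Locus 2: 2 * 0.052 * 0.948 = 0.098592
Locus 3: 2 * 0.037 * 0.963 = 0.071262
Locus 4: 2 * 0.033 * 0.967 = 0.063822
Locus 5: 2 * 0.074 * 0.926 = 0.137048
Locus 6: 2 * 0.015 * 0.985 = 0.02955
Locus 7: 2 * 0.086 * 0.914 = 0.157208
Locus 8: 2 * 0.187 * 0.813 = 0.304062
Locus 9: 2 * 0.163 * 0.837 = 0.272862
RMP = 1.244e-09

1.244e-09


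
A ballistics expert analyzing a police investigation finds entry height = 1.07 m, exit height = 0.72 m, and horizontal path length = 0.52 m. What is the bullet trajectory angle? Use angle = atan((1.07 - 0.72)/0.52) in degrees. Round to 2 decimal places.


Bullet trajectory angle:
Height difference = 1.07 - 0.72 = 0.35 m
angle = atan(0.35 / 0.52)
angle = atan(0.673077)
angle = 33.94 degrees

33.94


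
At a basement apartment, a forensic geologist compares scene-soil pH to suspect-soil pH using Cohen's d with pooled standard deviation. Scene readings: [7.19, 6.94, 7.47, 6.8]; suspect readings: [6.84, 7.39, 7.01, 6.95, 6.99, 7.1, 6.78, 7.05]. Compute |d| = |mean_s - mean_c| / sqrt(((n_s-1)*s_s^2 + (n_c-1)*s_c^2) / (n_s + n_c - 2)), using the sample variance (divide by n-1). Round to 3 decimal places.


Pooled-variance Cohen's d for soil pH comparison:
Scene mean = 28.4 / 4 = 7.1
Suspect mean = 56.11 / 8 = 7.01375
Scene sample variance s_s^2 = 0.086867
Suspect sample variance s_c^2 = 0.034255
Pooled variance = ((n_s-1)*s_s^2 + (n_c-1)*s_c^2) / (n_s + n_c - 2) = 0.050039
Pooled SD = sqrt(0.050039) = 0.223694
Mean difference = 0.08625
|d| = |0.08625| / 0.223694 = 0.386

0.386


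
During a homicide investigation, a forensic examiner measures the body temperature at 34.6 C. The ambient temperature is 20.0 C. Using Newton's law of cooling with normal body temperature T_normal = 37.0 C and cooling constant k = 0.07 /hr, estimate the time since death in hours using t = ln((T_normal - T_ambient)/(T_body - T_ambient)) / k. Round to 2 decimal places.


Using Newton's law of cooling:
t = ln((T_normal - T_ambient) / (T_body - T_ambient)) / k
T_normal - T_ambient = 17.0
T_body - T_ambient = 14.6
Ratio = 1.164384
ln(ratio) = 0.152192
t = 0.152192 / 0.07 = 2.17 hours

2.17


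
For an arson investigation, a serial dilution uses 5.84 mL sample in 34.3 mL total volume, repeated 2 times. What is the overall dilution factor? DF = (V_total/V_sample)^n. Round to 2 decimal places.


Dilution factor calculation:
Single dilution = V_total / V_sample = 34.3 / 5.84 ≈ 5.873288
Number of dilutions = 2
Total DF = (34.3 / 5.84)^2 (full precision, rounded at the end) = 34.50

34.50


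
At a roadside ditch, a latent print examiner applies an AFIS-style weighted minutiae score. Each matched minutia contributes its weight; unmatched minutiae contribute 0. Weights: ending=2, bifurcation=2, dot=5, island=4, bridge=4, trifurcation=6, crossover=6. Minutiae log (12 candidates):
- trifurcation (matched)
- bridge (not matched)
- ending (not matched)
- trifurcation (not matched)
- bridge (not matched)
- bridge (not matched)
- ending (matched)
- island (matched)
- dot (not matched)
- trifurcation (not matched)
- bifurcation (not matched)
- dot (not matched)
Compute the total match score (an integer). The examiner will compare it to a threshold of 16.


Weighted minutiae match score:
  trifurcation: matched, +6 (running total 6)
  bridge: not matched, +0
  ending: not matched, +0
  trifurcation: not matched, +0
  bridge: not matched, +0
  bridge: not matched, +0
  ending: matched, +2 (running total 8)
  island: matched, +4 (running total 12)
  dot: not matched, +0
  trifurcation: not matched, +0
  bifurcation: not matched, +0
  dot: not matched, +0
Total score = 12
Threshold = 16; verdict = inconclusive

12


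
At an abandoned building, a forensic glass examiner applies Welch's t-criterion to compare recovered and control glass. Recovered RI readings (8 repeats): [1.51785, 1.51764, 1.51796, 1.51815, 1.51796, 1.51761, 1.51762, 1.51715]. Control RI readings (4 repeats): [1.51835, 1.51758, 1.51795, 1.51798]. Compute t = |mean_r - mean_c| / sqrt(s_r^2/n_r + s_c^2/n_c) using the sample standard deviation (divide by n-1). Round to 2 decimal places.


Welch's t-criterion for glass RI comparison:
Recovered mean = sum / n_r = 12.14194 / 8 = 1.5177425
Control mean = sum / n_c = 6.07186 / 4 = 1.517965
Recovered sample variance s_r^2 = 9.51929e-08
Control sample variance s_c^2 = 9.89667e-08
Welch SE (unpooled) = sqrt(s_r^2/n_r + s_c^2/n_c) = sqrt(1.18991e-08 + 2.47417e-08) = sqrt(3.66408e-08) = 0.000191418
|mean_r - mean_c| = 0.0002225
t = 0.0002225 / 0.000191418 = 1.16

1.16


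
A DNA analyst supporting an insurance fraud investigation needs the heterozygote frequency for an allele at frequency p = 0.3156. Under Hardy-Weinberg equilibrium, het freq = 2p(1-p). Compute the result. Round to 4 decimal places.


Hardy-Weinberg heterozygote frequency:
q = 1 - p = 1 - 0.3156 = 0.6844
2pq = 2 * 0.3156 * 0.6844 = 0.4320

0.4320


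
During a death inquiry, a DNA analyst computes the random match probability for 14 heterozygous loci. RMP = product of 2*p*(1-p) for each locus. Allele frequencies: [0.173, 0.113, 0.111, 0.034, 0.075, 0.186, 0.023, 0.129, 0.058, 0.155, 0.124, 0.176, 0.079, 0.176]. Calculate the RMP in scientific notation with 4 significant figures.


Computing RMP for 14 loci:
Locus 1: 2 * 0.173 * 0.827 = 0.286142
Locus 2: 2 * 0.113 * 0.887 = 0.200462
Locus 3: 2 * 0.111 * 0.889 = 0.197358
Locus 4: 2 * 0.034 * 0.966 = 0.065688
Locus 5: 2 * 0.075 * 0.925 = 0.13875
Locus 6: 2 * 0.186 * 0.814 = 0.302808
Locus 7: 2 * 0.023 * 0.977 = 0.044942
Locus 8: 2 * 0.129 * 0.871 = 0.224718
Locus 9: 2 * 0.058 * 0.942 = 0.109272
Locus 10: 2 * 0.155 * 0.845 = 0.26195
Locus 11: 2 * 0.124 * 0.876 = 0.217248
Locus 12: 2 * 0.176 * 0.824 = 0.290048
Locus 13: 2 * 0.079 * 0.921 = 0.145518
Locus 14: 2 * 0.176 * 0.824 = 0.290048
RMP = 2.402e-11

2.402e-11


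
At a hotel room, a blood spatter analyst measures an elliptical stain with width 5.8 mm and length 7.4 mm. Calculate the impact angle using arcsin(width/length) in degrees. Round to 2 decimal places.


Blood spatter impact angle calculation:
width / length = 5.8 / 7.4 = 0.783784
angle = arcsin(0.783784)
angle = 51.61 degrees

51.61


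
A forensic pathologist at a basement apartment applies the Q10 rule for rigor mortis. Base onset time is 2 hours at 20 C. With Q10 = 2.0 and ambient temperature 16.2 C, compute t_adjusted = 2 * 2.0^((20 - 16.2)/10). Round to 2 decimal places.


Rigor mortis time adjustment:
Exponent = (T_ref - T_actual) / 10 = (20 - 16.2) / 10 = 0.38
Q10 factor = 2.0^0.38 = 1.30134
t_adjusted = 2 * 1.30134 = 2.60 hours

2.60


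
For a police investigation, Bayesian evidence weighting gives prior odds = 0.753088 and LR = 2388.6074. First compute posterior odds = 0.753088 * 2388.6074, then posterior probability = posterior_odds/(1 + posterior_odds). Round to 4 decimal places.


Bayesian evidence evaluation:
Posterior odds = prior_odds * LR = 0.753088 * 2388.6074 = 1798.832
Posterior probability = posterior_odds / (1 + posterior_odds)
= 1798.832 / (1 + 1798.832)
= 1798.832 / 1799.832
= 0.9994

0.9994


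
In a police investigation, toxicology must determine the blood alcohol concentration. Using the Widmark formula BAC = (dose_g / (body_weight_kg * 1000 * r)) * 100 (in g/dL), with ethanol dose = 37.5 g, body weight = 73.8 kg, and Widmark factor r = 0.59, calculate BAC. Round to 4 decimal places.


Applying the Widmark formula:
BAC = (dose_g / (body_wt * 1000 * r)) * 100
Denominator = 73.8 * 1000 * 0.59 = 43542
BAC = (37.5 / 43542) * 100
BAC = 0.0861 g/dL

0.0861


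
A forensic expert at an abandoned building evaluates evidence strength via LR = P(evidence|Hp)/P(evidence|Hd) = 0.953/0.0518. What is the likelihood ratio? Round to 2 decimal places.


Likelihood ratio calculation:
LR = P(E|Hp) / P(E|Hd)
LR = 0.953 / 0.0518
LR = 18.40

18.40


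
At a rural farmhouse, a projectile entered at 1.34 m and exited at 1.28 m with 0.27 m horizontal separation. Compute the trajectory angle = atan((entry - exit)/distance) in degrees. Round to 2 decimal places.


Bullet trajectory angle:
Height difference = 1.34 - 1.28 = 0.06 m
angle = atan(0.06 / 0.27)
angle = atan(0.222222)
angle = 12.53 degrees

12.53


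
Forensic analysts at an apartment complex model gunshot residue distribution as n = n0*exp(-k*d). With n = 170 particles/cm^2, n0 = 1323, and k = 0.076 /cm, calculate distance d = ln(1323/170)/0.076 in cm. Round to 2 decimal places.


GSR distance calculation:
n0/n = 1323 / 170 = 7.782353
ln(n0/n) = 2.051859
d = 2.051859 / 0.076 = 27.00 cm

27.00


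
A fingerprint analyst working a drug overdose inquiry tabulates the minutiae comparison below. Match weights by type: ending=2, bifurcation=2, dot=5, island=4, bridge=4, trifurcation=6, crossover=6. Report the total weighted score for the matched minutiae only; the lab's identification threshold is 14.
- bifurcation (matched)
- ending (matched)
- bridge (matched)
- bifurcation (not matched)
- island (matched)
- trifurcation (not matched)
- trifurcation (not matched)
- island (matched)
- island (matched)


Weighted minutiae match score:
  bifurcation: matched, +2 (running total 2)
  ending: matched, +2 (running total 4)
  bridge: matched, +4 (running total 8)
  bifurcation: not matched, +0
  island: matched, +4 (running total 12)
  trifurcation: not matched, +0
  trifurcation: not matched, +0
  island: matched, +4 (running total 16)
  island: matched, +4 (running total 20)
Total score = 20
Threshold = 14; verdict = identification

20


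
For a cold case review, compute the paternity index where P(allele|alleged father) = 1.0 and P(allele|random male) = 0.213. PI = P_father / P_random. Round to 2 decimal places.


Paternity Index calculation:
PI = P(allele|father) / P(allele|random)
PI = 1.0 / 0.213
PI = 4.69

4.69


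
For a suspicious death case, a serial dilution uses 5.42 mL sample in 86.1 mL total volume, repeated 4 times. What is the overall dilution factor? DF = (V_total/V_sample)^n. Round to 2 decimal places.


Dilution factor calculation:
Single dilution = V_total / V_sample = 86.1 / 5.42 ≈ 15.885609
Number of dilutions = 4
Total DF = (86.1 / 5.42)^4 (full precision, rounded at the end) = 63681.82

63681.82


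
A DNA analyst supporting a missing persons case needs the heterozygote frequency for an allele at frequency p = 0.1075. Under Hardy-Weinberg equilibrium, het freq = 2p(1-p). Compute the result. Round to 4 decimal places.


Hardy-Weinberg heterozygote frequency:
q = 1 - p = 1 - 0.1075 = 0.8925
2pq = 2 * 0.1075 * 0.8925 = 0.1919

0.1919


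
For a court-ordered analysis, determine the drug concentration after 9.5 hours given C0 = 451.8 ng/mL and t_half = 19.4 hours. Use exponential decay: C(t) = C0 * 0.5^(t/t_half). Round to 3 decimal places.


Drug concentration decay:
Number of half-lives = t / t_half = 9.5 / 19.4 = 0.489691
Decay factor = 0.5^0.489691 = 0.71217762
C(t) = 451.8 * 0.71217762 = 321.762 ng/mL

321.762


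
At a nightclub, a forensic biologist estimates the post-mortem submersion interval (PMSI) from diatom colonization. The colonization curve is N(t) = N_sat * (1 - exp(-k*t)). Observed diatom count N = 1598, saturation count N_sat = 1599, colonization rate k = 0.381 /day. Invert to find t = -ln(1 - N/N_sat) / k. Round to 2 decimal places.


PMSI from diatom colonization curve:
N / N_sat = 1598 / 1599 = 0.999375
1 - N/N_sat = 0.000625
ln(1 - N/N_sat) = -7.377759
t = -ln(1 - N/N_sat) / k = -(-7.377759) / 0.381 = 19.36 days

19.36


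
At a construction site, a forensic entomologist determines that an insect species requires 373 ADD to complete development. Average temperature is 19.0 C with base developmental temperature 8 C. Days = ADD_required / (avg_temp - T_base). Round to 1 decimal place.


Insect development time:
Effective temperature = avg_temp - T_base = 19.0 - 8 = 11.0 C
Days = ADD / effective_temp = 373 / 11.0 = 33.9 days

33.9


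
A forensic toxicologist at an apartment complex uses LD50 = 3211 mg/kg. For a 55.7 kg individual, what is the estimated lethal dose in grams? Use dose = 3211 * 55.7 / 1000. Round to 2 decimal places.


Lethal dose calculation:
Lethal dose = LD50 * body_weight / 1000
= 3211 * 55.7 / 1000
= 178852.7 / 1000
= 178.85 g

178.85


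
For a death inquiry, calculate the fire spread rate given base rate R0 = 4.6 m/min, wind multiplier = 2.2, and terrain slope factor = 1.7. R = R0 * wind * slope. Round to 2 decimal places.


Fire spread rate calculation:
R = R0 * wind_factor * slope_factor
= 4.6 * 2.2 * 1.7
= 10.12 * 1.7
= 17.20 m/min

17.20


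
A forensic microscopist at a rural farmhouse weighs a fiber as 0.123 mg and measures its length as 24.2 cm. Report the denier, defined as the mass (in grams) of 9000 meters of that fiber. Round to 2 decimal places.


Denier calculation:
Mass in grams = 0.123 mg / 1000 = 0.000123 g
Length in meters = 24.2 cm / 100 = 0.242 m
Linear density = mass / length = 0.000123 / 0.242 = 0.00050826 g/m
Denier = (g/m) * 9000 = 0.00050826 * 9000 = 4.57

4.57


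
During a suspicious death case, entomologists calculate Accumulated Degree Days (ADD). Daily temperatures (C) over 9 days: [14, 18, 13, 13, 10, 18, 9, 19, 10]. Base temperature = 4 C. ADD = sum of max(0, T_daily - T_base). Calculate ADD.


Computing ADD day by day:
Day 1: max(0, 14 - 4) = 10
Day 2: max(0, 18 - 4) = 14
Day 3: max(0, 13 - 4) = 9
Day 4: max(0, 13 - 4) = 9
Day 5: max(0, 10 - 4) = 6
Day 6: max(0, 18 - 4) = 14
Day 7: max(0, 9 - 4) = 5
Day 8: max(0, 19 - 4) = 15
Day 9: max(0, 10 - 4) = 6
Total ADD = 88

88


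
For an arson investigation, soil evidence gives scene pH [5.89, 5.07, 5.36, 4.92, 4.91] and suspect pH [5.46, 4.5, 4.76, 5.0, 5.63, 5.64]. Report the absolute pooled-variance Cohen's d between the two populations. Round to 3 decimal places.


Pooled-variance Cohen's d for soil pH comparison:
Scene mean = 26.15 / 5 = 5.23
Suspect mean = 30.99 / 6 = 5.165
Scene sample variance s_s^2 = 0.16915
Suspect sample variance s_c^2 = 0.23247
Pooled variance = ((n_s-1)*s_s^2 + (n_c-1)*s_c^2) / (n_s + n_c - 2) = 0.204328
Pooled SD = sqrt(0.204328) = 0.452027
Mean difference = 0.065
|d| = |0.065| / 0.452027 = 0.144

0.144


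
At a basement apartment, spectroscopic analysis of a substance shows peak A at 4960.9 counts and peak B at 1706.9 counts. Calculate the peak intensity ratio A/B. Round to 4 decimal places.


Spectral peak ratio:
Peak A = 4960.9 counts
Peak B = 1706.9 counts
Ratio = 4960.9 / 1706.9 = 2.9064

2.9064


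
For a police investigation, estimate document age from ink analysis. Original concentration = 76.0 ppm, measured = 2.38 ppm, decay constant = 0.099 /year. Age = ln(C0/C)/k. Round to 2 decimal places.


Document age estimation:
C0/C = 76.0 / 2.38 = 31.932773
ln(C0/C) = 3.463633
t = 3.463633 / 0.099 = 34.99 years

34.99


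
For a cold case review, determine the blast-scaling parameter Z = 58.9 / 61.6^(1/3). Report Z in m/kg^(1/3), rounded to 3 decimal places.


Scaled distance calculation:
W^(1/3) = 61.6^(1/3) = 3.949362
Z = R / W^(1/3) = 58.9 / 3.949362
Z = 14.914 m/kg^(1/3)

14.914


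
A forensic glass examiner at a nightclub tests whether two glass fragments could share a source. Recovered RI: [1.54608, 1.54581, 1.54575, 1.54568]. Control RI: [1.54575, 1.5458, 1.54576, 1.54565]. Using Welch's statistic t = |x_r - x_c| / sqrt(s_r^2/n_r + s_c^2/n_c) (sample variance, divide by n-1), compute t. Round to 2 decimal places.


Welch's t-criterion for glass RI comparison:
Recovered mean = sum / n_r = 6.18332 / 4 = 1.54583
Control mean = sum / n_c = 6.18296 / 4 = 1.54574
Recovered sample variance s_r^2 = 3.06e-08
Control sample variance s_c^2 = 4.06667e-09
Welch SE (unpooled) = sqrt(s_r^2/n_r + s_c^2/n_c) = sqrt(7.65e-09 + 1.01667e-09) = sqrt(8.66667e-09) = 9.3095e-05
|mean_r - mean_c| = 9e-05
t = 9e-05 / 9.3095e-05 = 0.97

0.97


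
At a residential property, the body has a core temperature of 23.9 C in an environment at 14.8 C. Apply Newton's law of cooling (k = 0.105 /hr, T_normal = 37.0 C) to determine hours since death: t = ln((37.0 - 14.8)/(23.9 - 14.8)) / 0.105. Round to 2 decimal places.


Using Newton's law of cooling:
t = ln((T_normal - T_ambient) / (T_body - T_ambient)) / k
T_normal - T_ambient = 22.2
T_body - T_ambient = 9.1
Ratio = 2.43956
ln(ratio) = 0.891818
t = 0.891818 / 0.105 = 8.49 hours

8.49


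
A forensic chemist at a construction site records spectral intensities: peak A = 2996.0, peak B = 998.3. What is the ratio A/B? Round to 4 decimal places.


Spectral peak ratio:
Peak A = 2996.0 counts
Peak B = 998.3 counts
Ratio = 2996.0 / 998.3 = 3.0011

3.0011


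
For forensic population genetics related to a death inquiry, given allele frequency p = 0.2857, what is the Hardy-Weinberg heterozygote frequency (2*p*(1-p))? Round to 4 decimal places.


Hardy-Weinberg heterozygote frequency:
q = 1 - p = 1 - 0.2857 = 0.7143
2pq = 2 * 0.2857 * 0.7143 = 0.4082

0.4082


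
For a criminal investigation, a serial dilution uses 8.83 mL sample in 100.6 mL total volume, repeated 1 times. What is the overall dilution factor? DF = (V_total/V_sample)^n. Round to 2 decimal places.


Dilution factor calculation:
Single dilution = V_total / V_sample = 100.6 / 8.83 ≈ 11.392978
Number of dilutions = 1
Total DF = (100.6 / 8.83)^1 (full precision, rounded at the end) = 11.39

11.39


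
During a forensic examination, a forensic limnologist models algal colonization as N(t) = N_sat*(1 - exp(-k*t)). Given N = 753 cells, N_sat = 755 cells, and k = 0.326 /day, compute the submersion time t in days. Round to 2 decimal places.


PMSI from diatom colonization curve:
N / N_sat = 753 / 755 = 0.997351
1 - N/N_sat = 0.002649
ln(1 - N/N_sat) = -5.933573
t = -ln(1 - N/N_sat) / k = -(-5.933573) / 0.326 = 18.20 days

18.20


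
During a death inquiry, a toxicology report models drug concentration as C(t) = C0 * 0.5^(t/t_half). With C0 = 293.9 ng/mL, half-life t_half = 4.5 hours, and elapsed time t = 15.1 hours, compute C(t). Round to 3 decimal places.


Drug concentration decay:
Number of half-lives = t / t_half = 15.1 / 4.5 = 3.355556
Decay factor = 0.5^3.355556 = 0.09769605
C(t) = 293.9 * 0.09769605 = 28.713 ng/mL

28.713


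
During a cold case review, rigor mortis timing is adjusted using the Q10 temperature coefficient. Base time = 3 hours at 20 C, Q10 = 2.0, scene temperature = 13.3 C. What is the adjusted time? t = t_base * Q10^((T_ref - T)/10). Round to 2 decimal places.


Rigor mortis time adjustment:
Exponent = (T_ref - T_actual) / 10 = (20 - 13.3) / 10 = 0.67
Q10 factor = 2.0^0.67 = 1.59107
t_adjusted = 3 * 1.59107 = 4.77 hours

4.77


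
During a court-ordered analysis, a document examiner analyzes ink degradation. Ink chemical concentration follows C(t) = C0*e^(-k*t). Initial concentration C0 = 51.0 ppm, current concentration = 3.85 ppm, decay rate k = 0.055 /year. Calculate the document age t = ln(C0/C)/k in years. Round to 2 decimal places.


Document age estimation:
C0/C = 51.0 / 3.85 = 13.246753
ln(C0/C) = 2.583752
t = 2.583752 / 0.055 = 46.98 years

46.98


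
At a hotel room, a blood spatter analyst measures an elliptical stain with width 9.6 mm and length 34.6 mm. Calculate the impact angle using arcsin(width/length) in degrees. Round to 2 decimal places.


Blood spatter impact angle calculation:
width / length = 9.6 / 34.6 = 0.277457
angle = arcsin(0.277457)
angle = 16.11 degrees

16.11


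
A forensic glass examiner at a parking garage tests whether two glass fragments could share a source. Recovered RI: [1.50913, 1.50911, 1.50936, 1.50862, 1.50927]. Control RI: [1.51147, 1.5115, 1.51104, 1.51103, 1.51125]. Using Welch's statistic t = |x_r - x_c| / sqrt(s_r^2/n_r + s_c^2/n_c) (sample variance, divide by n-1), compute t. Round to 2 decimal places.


Welch's t-criterion for glass RI comparison:
Recovered mean = sum / n_r = 7.54549 / 5 = 1.509098
Control mean = sum / n_c = 7.55629 / 5 = 1.511258
Recovered sample variance s_r^2 = 8.197e-08
Control sample variance s_c^2 = 5.077e-08
Welch SE (unpooled) = sqrt(s_r^2/n_r + s_c^2/n_c) = sqrt(1.6394e-08 + 1.0154e-08) = sqrt(2.6548e-08) = 0.000162936
|mean_r - mean_c| = 0.00216
t = 0.00216 / 0.000162936 = 13.26

13.26


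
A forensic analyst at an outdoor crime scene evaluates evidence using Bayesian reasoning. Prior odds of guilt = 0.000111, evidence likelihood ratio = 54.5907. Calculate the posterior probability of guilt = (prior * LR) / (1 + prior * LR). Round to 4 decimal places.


Bayesian evidence evaluation:
Posterior odds = prior_odds * LR = 0.000111 * 54.5907 = 0.006059568
Posterior probability = posterior_odds / (1 + posterior_odds)
= 0.006059568 / (1 + 0.006059568)
= 0.006059568 / 1.006059568
= 0.0060

0.0060


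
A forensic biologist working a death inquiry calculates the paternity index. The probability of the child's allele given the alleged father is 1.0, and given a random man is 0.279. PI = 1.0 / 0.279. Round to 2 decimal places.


Paternity Index calculation:
PI = P(allele|father) / P(allele|random)
PI = 1.0 / 0.279
PI = 3.58

3.58


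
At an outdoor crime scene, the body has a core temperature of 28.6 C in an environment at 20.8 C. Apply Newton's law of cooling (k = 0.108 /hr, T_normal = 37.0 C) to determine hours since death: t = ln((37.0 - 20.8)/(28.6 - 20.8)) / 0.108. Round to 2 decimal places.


Using Newton's law of cooling:
t = ln((T_normal - T_ambient) / (T_body - T_ambient)) / k
T_normal - T_ambient = 16.2
T_body - T_ambient = 7.8
Ratio = 2.076923
ln(ratio) = 0.730887
t = 0.730887 / 0.108 = 6.77 hours

6.77


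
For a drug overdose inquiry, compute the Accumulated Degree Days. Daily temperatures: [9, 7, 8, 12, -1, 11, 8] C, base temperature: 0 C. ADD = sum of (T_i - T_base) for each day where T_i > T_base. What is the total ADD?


Computing ADD day by day:
Day 1: max(0, 9 - 0) = 9
Day 2: max(0, 7 - 0) = 7
Day 3: max(0, 8 - 0) = 8
Day 4: max(0, 12 - 0) = 12
Day 5: max(0, -1 - 0) = 0
Day 6: max(0, 11 - 0) = 11
Day 7: max(0, 8 - 0) = 8
Total ADD = 55

55


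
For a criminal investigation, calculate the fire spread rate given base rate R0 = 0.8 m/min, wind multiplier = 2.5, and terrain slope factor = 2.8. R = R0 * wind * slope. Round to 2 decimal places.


Fire spread rate calculation:
R = R0 * wind_factor * slope_factor
= 0.8 * 2.5 * 2.8
= 2 * 2.8
= 5.60 m/min

5.60


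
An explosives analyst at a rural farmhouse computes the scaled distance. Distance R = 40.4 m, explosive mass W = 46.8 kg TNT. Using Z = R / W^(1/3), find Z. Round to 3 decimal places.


Scaled distance calculation:
W^(1/3) = 46.8^(1/3) = 3.6037
Z = R / W^(1/3) = 40.4 / 3.6037
Z = 11.211 m/kg^(1/3)

11.211


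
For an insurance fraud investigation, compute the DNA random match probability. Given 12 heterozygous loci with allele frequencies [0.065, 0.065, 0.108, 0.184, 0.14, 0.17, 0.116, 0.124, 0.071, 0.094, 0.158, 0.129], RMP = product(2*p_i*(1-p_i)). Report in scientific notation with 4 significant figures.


Computing RMP for 12 loci:
Locus 1: 2 * 0.065 * 0.935 = 0.12155
Locus 2: 2 * 0.065 * 0.935 = 0.12155
Locus 3: 2 * 0.108 * 0.892 = 0.192672
Locus 4: 2 * 0.184 * 0.816 = 0.300288
Locus 5: 2 * 0.14 * 0.86 = 0.2408
Locus 6: 2 * 0.17 * 0.83 = 0.2822
Locus 7: 2 * 0.116 * 0.884 = 0.205088
Locus 8: 2 * 0.124 * 0.876 = 0.217248
Locus 9: 2 * 0.071 * 0.929 = 0.131918
Locus 10: 2 * 0.094 * 0.906 = 0.170328
Locus 11: 2 * 0.158 * 0.842 = 0.266072
Locus 12: 2 * 0.129 * 0.871 = 0.224718
RMP = 3.477e-09

3.477e-09


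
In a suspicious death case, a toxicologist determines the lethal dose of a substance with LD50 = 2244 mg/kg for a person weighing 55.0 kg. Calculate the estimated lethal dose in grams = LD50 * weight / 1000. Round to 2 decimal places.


Lethal dose calculation:
Lethal dose = LD50 * body_weight / 1000
= 2244 * 55.0 / 1000
= 123420 / 1000
= 123.42 g

123.42


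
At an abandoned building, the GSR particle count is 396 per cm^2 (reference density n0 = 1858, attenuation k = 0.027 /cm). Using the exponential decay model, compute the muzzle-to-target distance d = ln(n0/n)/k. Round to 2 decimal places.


GSR distance calculation:
n0/n = 1858 / 396 = 4.691919
ln(n0/n) = 1.545842
d = 1.545842 / 0.027 = 57.25 cm

57.25


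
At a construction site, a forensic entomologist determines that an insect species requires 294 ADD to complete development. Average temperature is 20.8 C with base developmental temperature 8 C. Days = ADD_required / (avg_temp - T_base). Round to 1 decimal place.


Insect development time:
Effective temperature = avg_temp - T_base = 20.8 - 8 = 12.8 C
Days = ADD / effective_temp = 294 / 12.8 = 23.0 days

23.0


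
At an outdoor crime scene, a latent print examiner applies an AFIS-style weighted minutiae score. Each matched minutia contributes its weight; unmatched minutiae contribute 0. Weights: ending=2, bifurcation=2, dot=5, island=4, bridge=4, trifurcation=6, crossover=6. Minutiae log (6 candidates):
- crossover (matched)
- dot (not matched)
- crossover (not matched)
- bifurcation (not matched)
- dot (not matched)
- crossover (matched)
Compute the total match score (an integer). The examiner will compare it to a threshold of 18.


Weighted minutiae match score:
  crossover: matched, +6 (running total 6)
  dot: not matched, +0
  crossover: not matched, +0
  bifurcation: not matched, +0
  dot: not matched, +0
  crossover: matched, +6 (running total 12)
Total score = 12
Threshold = 18; verdict = inconclusive

12


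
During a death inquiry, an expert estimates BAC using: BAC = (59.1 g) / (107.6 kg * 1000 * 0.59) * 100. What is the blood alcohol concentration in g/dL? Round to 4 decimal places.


Applying the Widmark formula:
BAC = (dose_g / (body_wt * 1000 * r)) * 100
Denominator = 107.6 * 1000 * 0.59 = 63484
BAC = (59.1 / 63484) * 100
BAC = 0.0931 g/dL

0.0931
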